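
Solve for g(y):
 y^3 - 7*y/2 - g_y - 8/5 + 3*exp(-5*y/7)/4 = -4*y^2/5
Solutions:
 g(y) = C1 + y^4/4 + 4*y^3/15 - 7*y^2/4 - 8*y/5 - 21*exp(-5*y/7)/20


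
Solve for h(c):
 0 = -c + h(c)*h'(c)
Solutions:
 h(c) = -sqrt(C1 + c^2)
 h(c) = sqrt(C1 + c^2)


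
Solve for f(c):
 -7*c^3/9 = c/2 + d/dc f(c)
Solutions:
 f(c) = C1 - 7*c^4/36 - c^2/4


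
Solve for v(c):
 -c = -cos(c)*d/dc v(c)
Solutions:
 v(c) = C1 + Integral(c/cos(c), c)


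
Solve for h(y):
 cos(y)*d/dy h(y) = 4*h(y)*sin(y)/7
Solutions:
 h(y) = C1/cos(y)^(4/7)


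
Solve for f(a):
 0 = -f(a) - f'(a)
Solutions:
 f(a) = C1*exp(-a)


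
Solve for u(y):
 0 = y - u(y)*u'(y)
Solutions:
 u(y) = -sqrt(C1 + y^2)
 u(y) = sqrt(C1 + y^2)


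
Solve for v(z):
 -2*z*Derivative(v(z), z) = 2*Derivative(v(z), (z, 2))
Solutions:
 v(z) = C1 + C2*erf(sqrt(2)*z/2)


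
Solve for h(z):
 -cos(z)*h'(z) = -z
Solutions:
 h(z) = C1 + Integral(z/cos(z), z)


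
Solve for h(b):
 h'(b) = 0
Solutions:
 h(b) = C1


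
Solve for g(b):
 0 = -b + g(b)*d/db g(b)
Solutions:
 g(b) = -sqrt(C1 + b^2)
 g(b) = sqrt(C1 + b^2)


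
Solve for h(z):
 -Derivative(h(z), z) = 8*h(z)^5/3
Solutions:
 h(z) = -3^(1/4)*(1/(C1 + 32*z))^(1/4)
 h(z) = 3^(1/4)*(1/(C1 + 32*z))^(1/4)
 h(z) = -3^(1/4)*I*(1/(C1 + 32*z))^(1/4)
 h(z) = 3^(1/4)*I*(1/(C1 + 32*z))^(1/4)


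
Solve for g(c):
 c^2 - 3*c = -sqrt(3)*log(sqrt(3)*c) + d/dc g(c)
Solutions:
 g(c) = C1 + c^3/3 - 3*c^2/2 + sqrt(3)*c*log(c) - sqrt(3)*c + sqrt(3)*c*log(3)/2


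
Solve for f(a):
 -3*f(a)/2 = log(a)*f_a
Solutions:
 f(a) = C1*exp(-3*li(a)/2)


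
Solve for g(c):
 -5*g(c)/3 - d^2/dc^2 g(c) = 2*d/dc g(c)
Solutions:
 g(c) = (C1*sin(sqrt(6)*c/3) + C2*cos(sqrt(6)*c/3))*exp(-c)


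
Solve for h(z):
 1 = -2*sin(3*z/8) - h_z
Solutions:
 h(z) = C1 - z + 16*cos(3*z/8)/3


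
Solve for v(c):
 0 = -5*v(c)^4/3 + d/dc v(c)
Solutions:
 v(c) = (-1/(C1 + 5*c))^(1/3)
 v(c) = (-1/(C1 + 5*c))^(1/3)*(-1 - sqrt(3)*I)/2
 v(c) = (-1/(C1 + 5*c))^(1/3)*(-1 + sqrt(3)*I)/2


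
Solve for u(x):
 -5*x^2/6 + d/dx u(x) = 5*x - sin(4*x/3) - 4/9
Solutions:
 u(x) = C1 + 5*x^3/18 + 5*x^2/2 - 4*x/9 + 3*cos(4*x/3)/4


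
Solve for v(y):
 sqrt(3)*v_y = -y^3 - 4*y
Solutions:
 v(y) = C1 - sqrt(3)*y^4/12 - 2*sqrt(3)*y^2/3


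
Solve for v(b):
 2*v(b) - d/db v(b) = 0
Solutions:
 v(b) = C1*exp(2*b)


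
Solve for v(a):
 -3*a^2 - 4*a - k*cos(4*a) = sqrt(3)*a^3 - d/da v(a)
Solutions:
 v(a) = C1 + sqrt(3)*a^4/4 + a^3 + 2*a^2 + k*sin(4*a)/4


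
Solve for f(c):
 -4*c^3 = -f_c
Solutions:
 f(c) = C1 + c^4


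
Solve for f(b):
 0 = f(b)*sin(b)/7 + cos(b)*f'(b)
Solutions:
 f(b) = C1*cos(b)^(1/7)


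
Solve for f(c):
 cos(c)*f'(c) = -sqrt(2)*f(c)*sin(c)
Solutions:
 f(c) = C1*cos(c)^(sqrt(2))


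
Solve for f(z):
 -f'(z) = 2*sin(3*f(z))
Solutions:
 f(z) = -acos((-C1 - exp(12*z))/(C1 - exp(12*z)))/3 + 2*pi/3
 f(z) = acos((-C1 - exp(12*z))/(C1 - exp(12*z)))/3


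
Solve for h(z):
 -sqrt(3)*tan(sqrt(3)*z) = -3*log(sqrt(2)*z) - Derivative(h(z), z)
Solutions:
 h(z) = C1 - 3*z*log(z) - 3*z*log(2)/2 + 3*z - log(cos(sqrt(3)*z))


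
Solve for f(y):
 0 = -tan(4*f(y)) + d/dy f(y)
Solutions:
 f(y) = -asin(C1*exp(4*y))/4 + pi/4
 f(y) = asin(C1*exp(4*y))/4


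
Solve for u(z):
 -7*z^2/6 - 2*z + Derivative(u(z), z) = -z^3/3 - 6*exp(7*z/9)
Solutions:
 u(z) = C1 - z^4/12 + 7*z^3/18 + z^2 - 54*exp(7*z/9)/7


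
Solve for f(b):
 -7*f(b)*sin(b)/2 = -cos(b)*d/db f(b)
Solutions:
 f(b) = C1/cos(b)^(7/2)


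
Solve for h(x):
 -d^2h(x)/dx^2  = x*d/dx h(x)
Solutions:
 h(x) = C1 + C2*erf(sqrt(2)*x/2)


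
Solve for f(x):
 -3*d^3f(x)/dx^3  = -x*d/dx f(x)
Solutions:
 f(x) = C1 + Integral(C2*airyai(3^(2/3)*x/3) + C3*airybi(3^(2/3)*x/3), x)


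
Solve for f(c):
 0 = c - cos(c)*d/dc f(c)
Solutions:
 f(c) = C1 + Integral(c/cos(c), c)


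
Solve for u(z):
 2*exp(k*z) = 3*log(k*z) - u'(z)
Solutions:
 u(z) = C1 + 3*z*log(k*z) - 3*z + Piecewise((-2*exp(k*z)/k, Ne(k, 0)), (-2*z, True))


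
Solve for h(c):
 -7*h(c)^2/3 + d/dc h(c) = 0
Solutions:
 h(c) = -3/(C1 + 7*c)


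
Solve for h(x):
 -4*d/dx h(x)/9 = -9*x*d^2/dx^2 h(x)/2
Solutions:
 h(x) = C1 + C2*x^(89/81)


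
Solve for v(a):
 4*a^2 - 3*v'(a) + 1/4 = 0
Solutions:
 v(a) = C1 + 4*a^3/9 + a/12


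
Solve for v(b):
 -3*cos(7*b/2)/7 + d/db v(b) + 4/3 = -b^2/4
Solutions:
 v(b) = C1 - b^3/12 - 4*b/3 + 6*sin(7*b/2)/49


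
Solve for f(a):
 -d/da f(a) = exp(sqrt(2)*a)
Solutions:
 f(a) = C1 - sqrt(2)*exp(sqrt(2)*a)/2


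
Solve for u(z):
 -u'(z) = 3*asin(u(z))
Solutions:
 Integral(1/asin(_y), (_y, u(z))) = C1 - 3*z


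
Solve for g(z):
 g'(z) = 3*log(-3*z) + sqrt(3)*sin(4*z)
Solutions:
 g(z) = C1 + 3*z*log(-z) - 3*z + 3*z*log(3) - sqrt(3)*cos(4*z)/4


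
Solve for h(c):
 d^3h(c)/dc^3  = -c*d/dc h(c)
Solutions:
 h(c) = C1 + Integral(C2*airyai(-c) + C3*airybi(-c), c)


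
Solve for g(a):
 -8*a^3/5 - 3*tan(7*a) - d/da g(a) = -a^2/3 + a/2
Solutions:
 g(a) = C1 - 2*a^4/5 + a^3/9 - a^2/4 + 3*log(cos(7*a))/7


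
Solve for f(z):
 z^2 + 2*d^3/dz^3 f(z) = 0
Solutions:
 f(z) = C1 + C2*z + C3*z^2 - z^5/120


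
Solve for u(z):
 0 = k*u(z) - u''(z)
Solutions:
 u(z) = C1*exp(-sqrt(k)*z) + C2*exp(sqrt(k)*z)


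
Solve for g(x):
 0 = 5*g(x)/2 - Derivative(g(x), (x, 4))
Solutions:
 g(x) = C1*exp(-2^(3/4)*5^(1/4)*x/2) + C2*exp(2^(3/4)*5^(1/4)*x/2) + C3*sin(2^(3/4)*5^(1/4)*x/2) + C4*cos(2^(3/4)*5^(1/4)*x/2)


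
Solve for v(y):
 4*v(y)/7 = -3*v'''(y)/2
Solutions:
 v(y) = C3*exp(-2*21^(2/3)*y/21) + (C1*sin(3^(1/6)*7^(2/3)*y/7) + C2*cos(3^(1/6)*7^(2/3)*y/7))*exp(21^(2/3)*y/21)


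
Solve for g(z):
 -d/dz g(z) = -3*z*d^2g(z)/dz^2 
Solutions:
 g(z) = C1 + C2*z^(4/3)


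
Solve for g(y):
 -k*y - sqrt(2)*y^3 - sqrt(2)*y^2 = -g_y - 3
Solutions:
 g(y) = C1 + k*y^2/2 + sqrt(2)*y^4/4 + sqrt(2)*y^3/3 - 3*y


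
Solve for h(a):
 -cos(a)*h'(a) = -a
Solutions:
 h(a) = C1 + Integral(a/cos(a), a)


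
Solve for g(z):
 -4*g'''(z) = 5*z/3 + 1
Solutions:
 g(z) = C1 + C2*z + C3*z^2 - 5*z^4/288 - z^3/24


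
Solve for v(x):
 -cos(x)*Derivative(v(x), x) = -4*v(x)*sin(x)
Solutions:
 v(x) = C1/cos(x)^4


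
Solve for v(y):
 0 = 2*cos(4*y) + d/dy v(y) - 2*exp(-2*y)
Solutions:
 v(y) = C1 - sin(4*y)/2 - exp(-2*y)


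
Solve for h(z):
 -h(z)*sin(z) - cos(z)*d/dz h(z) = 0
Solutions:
 h(z) = C1*cos(z)


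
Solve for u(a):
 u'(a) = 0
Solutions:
 u(a) = C1


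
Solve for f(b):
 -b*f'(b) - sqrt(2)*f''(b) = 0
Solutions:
 f(b) = C1 + C2*erf(2^(1/4)*b/2)


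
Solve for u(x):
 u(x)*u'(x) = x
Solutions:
 u(x) = -sqrt(C1 + x^2)
 u(x) = sqrt(C1 + x^2)


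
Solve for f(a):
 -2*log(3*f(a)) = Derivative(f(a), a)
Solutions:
 Integral(1/(log(_y) + log(3)), (_y, f(a)))/2 = C1 - a


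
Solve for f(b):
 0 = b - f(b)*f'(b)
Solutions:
 f(b) = -sqrt(C1 + b^2)
 f(b) = sqrt(C1 + b^2)


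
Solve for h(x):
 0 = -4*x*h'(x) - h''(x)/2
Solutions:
 h(x) = C1 + C2*erf(2*x)


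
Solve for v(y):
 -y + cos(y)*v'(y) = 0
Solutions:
 v(y) = C1 + Integral(y/cos(y), y)


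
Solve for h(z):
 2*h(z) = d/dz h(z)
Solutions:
 h(z) = C1*exp(2*z)


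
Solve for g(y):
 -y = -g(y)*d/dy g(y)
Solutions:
 g(y) = -sqrt(C1 + y^2)
 g(y) = sqrt(C1 + y^2)


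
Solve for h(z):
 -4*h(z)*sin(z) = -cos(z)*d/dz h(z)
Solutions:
 h(z) = C1/cos(z)^4


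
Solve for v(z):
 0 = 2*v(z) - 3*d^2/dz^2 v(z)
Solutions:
 v(z) = C1*exp(-sqrt(6)*z/3) + C2*exp(sqrt(6)*z/3)


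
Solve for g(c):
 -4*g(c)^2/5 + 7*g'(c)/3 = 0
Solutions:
 g(c) = -35/(C1 + 12*c)


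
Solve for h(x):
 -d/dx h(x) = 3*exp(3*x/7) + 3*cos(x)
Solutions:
 h(x) = C1 - 7*exp(3*x/7) - 3*sin(x)


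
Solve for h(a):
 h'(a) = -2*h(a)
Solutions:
 h(a) = C1*exp(-2*a)


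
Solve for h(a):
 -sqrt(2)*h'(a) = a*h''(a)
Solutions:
 h(a) = C1 + C2*a^(1 - sqrt(2))


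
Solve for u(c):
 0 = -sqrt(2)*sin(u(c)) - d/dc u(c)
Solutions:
 u(c) = -acos((-C1 - exp(2*sqrt(2)*c))/(C1 - exp(2*sqrt(2)*c))) + 2*pi
 u(c) = acos((-C1 - exp(2*sqrt(2)*c))/(C1 - exp(2*sqrt(2)*c)))


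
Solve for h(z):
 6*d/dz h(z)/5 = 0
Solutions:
 h(z) = C1


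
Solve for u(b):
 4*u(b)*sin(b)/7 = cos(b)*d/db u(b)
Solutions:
 u(b) = C1/cos(b)^(4/7)


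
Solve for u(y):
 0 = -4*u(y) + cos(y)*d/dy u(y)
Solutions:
 u(y) = C1*(sin(y)^2 + 2*sin(y) + 1)/(sin(y)^2 - 2*sin(y) + 1)


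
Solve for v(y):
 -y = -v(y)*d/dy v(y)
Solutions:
 v(y) = -sqrt(C1 + y^2)
 v(y) = sqrt(C1 + y^2)


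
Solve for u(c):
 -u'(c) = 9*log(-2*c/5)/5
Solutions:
 u(c) = C1 - 9*c*log(-c)/5 + 9*c*(-log(2) + 1 + log(5))/5


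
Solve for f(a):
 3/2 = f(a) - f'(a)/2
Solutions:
 f(a) = C1*exp(2*a) + 3/2


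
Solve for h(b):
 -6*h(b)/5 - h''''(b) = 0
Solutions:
 h(b) = (C1*sin(10^(3/4)*3^(1/4)*b/10) + C2*cos(10^(3/4)*3^(1/4)*b/10))*exp(-10^(3/4)*3^(1/4)*b/10) + (C3*sin(10^(3/4)*3^(1/4)*b/10) + C4*cos(10^(3/4)*3^(1/4)*b/10))*exp(10^(3/4)*3^(1/4)*b/10)


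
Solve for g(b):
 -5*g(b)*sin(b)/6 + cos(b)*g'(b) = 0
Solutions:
 g(b) = C1/cos(b)^(5/6)


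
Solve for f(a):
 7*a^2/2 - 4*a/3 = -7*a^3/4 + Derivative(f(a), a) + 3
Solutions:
 f(a) = C1 + 7*a^4/16 + 7*a^3/6 - 2*a^2/3 - 3*a


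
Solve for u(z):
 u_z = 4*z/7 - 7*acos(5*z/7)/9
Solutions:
 u(z) = C1 + 2*z^2/7 - 7*z*acos(5*z/7)/9 + 7*sqrt(49 - 25*z^2)/45


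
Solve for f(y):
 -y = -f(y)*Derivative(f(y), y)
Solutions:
 f(y) = -sqrt(C1 + y^2)
 f(y) = sqrt(C1 + y^2)


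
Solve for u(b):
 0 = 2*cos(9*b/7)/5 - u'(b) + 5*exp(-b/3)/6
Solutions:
 u(b) = C1 + 14*sin(9*b/7)/45 - 5*exp(-b/3)/2


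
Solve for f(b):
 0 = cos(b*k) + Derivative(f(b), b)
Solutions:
 f(b) = C1 - sin(b*k)/k


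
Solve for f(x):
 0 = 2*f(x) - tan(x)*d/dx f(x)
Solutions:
 f(x) = C1*sin(x)^2


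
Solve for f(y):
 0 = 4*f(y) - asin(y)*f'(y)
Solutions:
 f(y) = C1*exp(4*Integral(1/asin(y), y))


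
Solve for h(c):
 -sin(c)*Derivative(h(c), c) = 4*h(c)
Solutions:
 h(c) = C1*(cos(c)^2 + 2*cos(c) + 1)/(cos(c)^2 - 2*cos(c) + 1)


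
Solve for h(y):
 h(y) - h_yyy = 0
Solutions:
 h(y) = C3*exp(y) + (C1*sin(sqrt(3)*y/2) + C2*cos(sqrt(3)*y/2))*exp(-y/2)


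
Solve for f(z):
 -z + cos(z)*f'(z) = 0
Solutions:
 f(z) = C1 + Integral(z/cos(z), z)


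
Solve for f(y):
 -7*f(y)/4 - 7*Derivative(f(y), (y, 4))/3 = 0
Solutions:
 f(y) = (C1*sin(3^(1/4)*y/2) + C2*cos(3^(1/4)*y/2))*exp(-3^(1/4)*y/2) + (C3*sin(3^(1/4)*y/2) + C4*cos(3^(1/4)*y/2))*exp(3^(1/4)*y/2)


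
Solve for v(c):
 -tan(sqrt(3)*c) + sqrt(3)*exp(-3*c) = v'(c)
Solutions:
 v(c) = C1 - sqrt(3)*log(tan(sqrt(3)*c)^2 + 1)/6 - sqrt(3)*exp(-3*c)/3


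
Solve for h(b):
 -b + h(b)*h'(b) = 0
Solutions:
 h(b) = -sqrt(C1 + b^2)
 h(b) = sqrt(C1 + b^2)


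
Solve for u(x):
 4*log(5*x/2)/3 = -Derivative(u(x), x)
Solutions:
 u(x) = C1 - 4*x*log(x)/3 - 4*x*log(5)/3 + 4*x*log(2)/3 + 4*x/3


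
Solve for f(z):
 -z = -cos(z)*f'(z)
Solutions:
 f(z) = C1 + Integral(z/cos(z), z)


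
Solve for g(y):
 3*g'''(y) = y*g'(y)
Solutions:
 g(y) = C1 + Integral(C2*airyai(3^(2/3)*y/3) + C3*airybi(3^(2/3)*y/3), y)


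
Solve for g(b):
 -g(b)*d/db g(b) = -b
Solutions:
 g(b) = -sqrt(C1 + b^2)
 g(b) = sqrt(C1 + b^2)


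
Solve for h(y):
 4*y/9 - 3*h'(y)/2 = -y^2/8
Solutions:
 h(y) = C1 + y^3/36 + 4*y^2/27


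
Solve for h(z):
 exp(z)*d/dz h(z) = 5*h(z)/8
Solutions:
 h(z) = C1*exp(-5*exp(-z)/8)


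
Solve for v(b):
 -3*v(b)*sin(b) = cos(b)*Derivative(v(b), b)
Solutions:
 v(b) = C1*cos(b)^3


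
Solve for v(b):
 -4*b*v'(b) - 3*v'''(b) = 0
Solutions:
 v(b) = C1 + Integral(C2*airyai(-6^(2/3)*b/3) + C3*airybi(-6^(2/3)*b/3), b)


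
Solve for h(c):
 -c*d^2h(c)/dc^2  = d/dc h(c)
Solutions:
 h(c) = C1 + C2*log(c)


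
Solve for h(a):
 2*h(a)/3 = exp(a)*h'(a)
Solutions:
 h(a) = C1*exp(-2*exp(-a)/3)


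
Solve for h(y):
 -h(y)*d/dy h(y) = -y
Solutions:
 h(y) = -sqrt(C1 + y^2)
 h(y) = sqrt(C1 + y^2)


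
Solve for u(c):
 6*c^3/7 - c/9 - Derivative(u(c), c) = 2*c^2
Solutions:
 u(c) = C1 + 3*c^4/14 - 2*c^3/3 - c^2/18


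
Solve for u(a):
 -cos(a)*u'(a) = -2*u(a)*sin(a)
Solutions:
 u(a) = C1/cos(a)^2


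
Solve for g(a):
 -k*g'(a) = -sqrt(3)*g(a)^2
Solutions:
 g(a) = -k/(C1*k + sqrt(3)*a)


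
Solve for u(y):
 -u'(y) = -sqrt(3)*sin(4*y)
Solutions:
 u(y) = C1 - sqrt(3)*cos(4*y)/4


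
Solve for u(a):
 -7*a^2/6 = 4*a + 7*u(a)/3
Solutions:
 u(a) = a*(-7*a - 24)/14


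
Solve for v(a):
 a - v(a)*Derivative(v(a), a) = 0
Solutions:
 v(a) = -sqrt(C1 + a^2)
 v(a) = sqrt(C1 + a^2)


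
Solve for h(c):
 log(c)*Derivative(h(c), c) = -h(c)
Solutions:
 h(c) = C1*exp(-li(c))


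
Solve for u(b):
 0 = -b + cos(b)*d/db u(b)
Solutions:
 u(b) = C1 + Integral(b/cos(b), b)


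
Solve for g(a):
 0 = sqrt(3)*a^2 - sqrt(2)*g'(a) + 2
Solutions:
 g(a) = C1 + sqrt(6)*a^3/6 + sqrt(2)*a


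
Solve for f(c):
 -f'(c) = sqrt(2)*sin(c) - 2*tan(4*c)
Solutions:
 f(c) = C1 - log(cos(4*c))/2 + sqrt(2)*cos(c)


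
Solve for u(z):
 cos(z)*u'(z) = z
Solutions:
 u(z) = C1 + Integral(z/cos(z), z)


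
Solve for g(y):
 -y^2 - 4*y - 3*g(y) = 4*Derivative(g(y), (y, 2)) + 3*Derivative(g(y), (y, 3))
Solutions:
 g(y) = C1*exp(y*(-16 + 32*2^(1/3)/(27*sqrt(985) + 857)^(1/3) + 2^(2/3)*(27*sqrt(985) + 857)^(1/3))/36)*sin(2^(1/3)*sqrt(3)*y*(-2^(1/3)*(27*sqrt(985) + 857)^(1/3) + 32/(27*sqrt(985) + 857)^(1/3))/36) + C2*exp(y*(-16 + 32*2^(1/3)/(27*sqrt(985) + 857)^(1/3) + 2^(2/3)*(27*sqrt(985) + 857)^(1/3))/36)*cos(2^(1/3)*sqrt(3)*y*(-2^(1/3)*(27*sqrt(985) + 857)^(1/3) + 32/(27*sqrt(985) + 857)^(1/3))/36) + C3*exp(-y*(32*2^(1/3)/(27*sqrt(985) + 857)^(1/3) + 8 + 2^(2/3)*(27*sqrt(985) + 857)^(1/3))/18) - y^2/3 - 4*y/3 + 8/9


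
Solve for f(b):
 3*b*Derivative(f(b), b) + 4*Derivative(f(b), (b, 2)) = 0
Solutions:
 f(b) = C1 + C2*erf(sqrt(6)*b/4)


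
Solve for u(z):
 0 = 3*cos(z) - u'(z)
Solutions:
 u(z) = C1 + 3*sin(z)


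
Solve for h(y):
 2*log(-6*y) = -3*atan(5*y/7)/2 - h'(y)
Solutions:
 h(y) = C1 - 2*y*log(-y) - 3*y*atan(5*y/7)/2 - 2*y*log(6) + 2*y + 21*log(25*y^2 + 49)/20


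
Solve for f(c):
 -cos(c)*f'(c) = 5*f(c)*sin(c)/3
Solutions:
 f(c) = C1*cos(c)^(5/3)


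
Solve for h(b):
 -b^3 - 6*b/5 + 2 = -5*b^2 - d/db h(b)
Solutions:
 h(b) = C1 + b^4/4 - 5*b^3/3 + 3*b^2/5 - 2*b


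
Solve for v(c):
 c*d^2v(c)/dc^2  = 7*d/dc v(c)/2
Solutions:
 v(c) = C1 + C2*c^(9/2)


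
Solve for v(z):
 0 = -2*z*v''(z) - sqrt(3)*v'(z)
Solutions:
 v(z) = C1 + C2*z^(1 - sqrt(3)/2)


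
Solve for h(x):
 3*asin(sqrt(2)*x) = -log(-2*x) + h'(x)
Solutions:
 h(x) = C1 + x*log(-x) + 3*x*asin(sqrt(2)*x) - x + x*log(2) + 3*sqrt(2)*sqrt(1 - 2*x^2)/2


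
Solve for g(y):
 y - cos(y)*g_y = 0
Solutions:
 g(y) = C1 + Integral(y/cos(y), y)


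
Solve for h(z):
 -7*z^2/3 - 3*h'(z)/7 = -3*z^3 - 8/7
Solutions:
 h(z) = C1 + 7*z^4/4 - 49*z^3/27 + 8*z/3


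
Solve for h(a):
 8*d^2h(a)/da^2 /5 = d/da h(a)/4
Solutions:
 h(a) = C1 + C2*exp(5*a/32)


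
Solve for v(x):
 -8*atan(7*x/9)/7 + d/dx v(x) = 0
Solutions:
 v(x) = C1 + 8*x*atan(7*x/9)/7 - 36*log(49*x^2 + 81)/49


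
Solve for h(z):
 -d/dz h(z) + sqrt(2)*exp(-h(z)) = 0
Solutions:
 h(z) = log(C1 + sqrt(2)*z)


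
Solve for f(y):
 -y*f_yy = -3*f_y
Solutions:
 f(y) = C1 + C2*y^4


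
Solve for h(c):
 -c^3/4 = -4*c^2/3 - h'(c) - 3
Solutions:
 h(c) = C1 + c^4/16 - 4*c^3/9 - 3*c


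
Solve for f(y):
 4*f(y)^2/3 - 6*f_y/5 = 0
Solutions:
 f(y) = -9/(C1 + 10*y)


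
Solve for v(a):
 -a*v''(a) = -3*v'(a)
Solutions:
 v(a) = C1 + C2*a^4


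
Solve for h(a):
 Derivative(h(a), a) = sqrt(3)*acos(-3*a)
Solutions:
 h(a) = C1 + sqrt(3)*(a*acos(-3*a) + sqrt(1 - 9*a^2)/3)


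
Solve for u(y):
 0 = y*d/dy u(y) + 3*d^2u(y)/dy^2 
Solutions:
 u(y) = C1 + C2*erf(sqrt(6)*y/6)


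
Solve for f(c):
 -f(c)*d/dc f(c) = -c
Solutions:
 f(c) = -sqrt(C1 + c^2)
 f(c) = sqrt(C1 + c^2)


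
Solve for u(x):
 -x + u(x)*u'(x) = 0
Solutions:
 u(x) = -sqrt(C1 + x^2)
 u(x) = sqrt(C1 + x^2)


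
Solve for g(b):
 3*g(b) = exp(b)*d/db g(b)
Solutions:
 g(b) = C1*exp(-3*exp(-b))


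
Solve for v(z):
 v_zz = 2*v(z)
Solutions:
 v(z) = C1*exp(-sqrt(2)*z) + C2*exp(sqrt(2)*z)


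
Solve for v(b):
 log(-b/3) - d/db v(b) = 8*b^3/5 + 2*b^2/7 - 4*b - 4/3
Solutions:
 v(b) = C1 - 2*b^4/5 - 2*b^3/21 + 2*b^2 + b*log(-b) + b*(1/3 - log(3))


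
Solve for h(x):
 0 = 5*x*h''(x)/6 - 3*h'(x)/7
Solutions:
 h(x) = C1 + C2*x^(53/35)


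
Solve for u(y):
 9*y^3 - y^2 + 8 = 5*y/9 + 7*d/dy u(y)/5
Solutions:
 u(y) = C1 + 45*y^4/28 - 5*y^3/21 - 25*y^2/126 + 40*y/7


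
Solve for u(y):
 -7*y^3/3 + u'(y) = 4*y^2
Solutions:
 u(y) = C1 + 7*y^4/12 + 4*y^3/3


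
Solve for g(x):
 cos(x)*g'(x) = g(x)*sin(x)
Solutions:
 g(x) = C1/cos(x)


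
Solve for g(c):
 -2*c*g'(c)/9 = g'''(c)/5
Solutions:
 g(c) = C1 + Integral(C2*airyai(-30^(1/3)*c/3) + C3*airybi(-30^(1/3)*c/3), c)


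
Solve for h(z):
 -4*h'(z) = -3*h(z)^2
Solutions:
 h(z) = -4/(C1 + 3*z)


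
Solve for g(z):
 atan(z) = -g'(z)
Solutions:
 g(z) = C1 - z*atan(z) + log(z^2 + 1)/2


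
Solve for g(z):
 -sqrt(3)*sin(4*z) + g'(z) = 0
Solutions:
 g(z) = C1 - sqrt(3)*cos(4*z)/4


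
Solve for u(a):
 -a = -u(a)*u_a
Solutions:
 u(a) = -sqrt(C1 + a^2)
 u(a) = sqrt(C1 + a^2)


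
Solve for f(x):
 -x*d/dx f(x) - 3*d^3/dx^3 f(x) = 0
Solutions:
 f(x) = C1 + Integral(C2*airyai(-3^(2/3)*x/3) + C3*airybi(-3^(2/3)*x/3), x)


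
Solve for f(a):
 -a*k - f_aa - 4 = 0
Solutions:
 f(a) = C1 + C2*a - a^3*k/6 - 2*a^2


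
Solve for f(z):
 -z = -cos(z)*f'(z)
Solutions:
 f(z) = C1 + Integral(z/cos(z), z)


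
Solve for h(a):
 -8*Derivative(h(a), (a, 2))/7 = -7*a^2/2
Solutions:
 h(a) = C1 + C2*a + 49*a^4/192


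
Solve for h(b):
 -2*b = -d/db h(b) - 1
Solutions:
 h(b) = C1 + b^2 - b


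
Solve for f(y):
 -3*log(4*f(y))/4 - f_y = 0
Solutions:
 4*Integral(1/(log(_y) + 2*log(2)), (_y, f(y)))/3 = C1 - y


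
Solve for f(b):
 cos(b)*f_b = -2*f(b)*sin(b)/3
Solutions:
 f(b) = C1*cos(b)^(2/3)


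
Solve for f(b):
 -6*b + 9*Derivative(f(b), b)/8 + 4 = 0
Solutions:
 f(b) = C1 + 8*b^2/3 - 32*b/9


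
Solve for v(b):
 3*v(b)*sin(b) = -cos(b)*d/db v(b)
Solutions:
 v(b) = C1*cos(b)^3


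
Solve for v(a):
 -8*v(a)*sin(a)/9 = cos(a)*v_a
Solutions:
 v(a) = C1*cos(a)^(8/9)


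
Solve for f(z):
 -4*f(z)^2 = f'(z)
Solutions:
 f(z) = 1/(C1 + 4*z)


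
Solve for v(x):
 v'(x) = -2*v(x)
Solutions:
 v(x) = C1*exp(-2*x)


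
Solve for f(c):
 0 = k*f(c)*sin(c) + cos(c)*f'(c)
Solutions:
 f(c) = C1*exp(k*log(cos(c)))


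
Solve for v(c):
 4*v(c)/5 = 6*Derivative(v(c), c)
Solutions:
 v(c) = C1*exp(2*c/15)


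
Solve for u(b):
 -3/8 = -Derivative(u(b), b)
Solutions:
 u(b) = C1 + 3*b/8


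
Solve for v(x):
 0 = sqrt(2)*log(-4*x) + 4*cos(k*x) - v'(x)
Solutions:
 v(x) = C1 + sqrt(2)*x*(log(-x) - 1) + 2*sqrt(2)*x*log(2) + 4*Piecewise((sin(k*x)/k, Ne(k, 0)), (x, True))


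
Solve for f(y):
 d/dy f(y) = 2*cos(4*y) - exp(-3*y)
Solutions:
 f(y) = C1 + sin(4*y)/2 + exp(-3*y)/3


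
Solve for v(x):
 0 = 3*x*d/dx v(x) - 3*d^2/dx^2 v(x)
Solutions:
 v(x) = C1 + C2*erfi(sqrt(2)*x/2)


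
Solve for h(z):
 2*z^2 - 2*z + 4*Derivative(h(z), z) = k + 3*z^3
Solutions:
 h(z) = C1 + k*z/4 + 3*z^4/16 - z^3/6 + z^2/4


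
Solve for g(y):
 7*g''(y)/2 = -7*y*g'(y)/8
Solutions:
 g(y) = C1 + C2*erf(sqrt(2)*y/4)


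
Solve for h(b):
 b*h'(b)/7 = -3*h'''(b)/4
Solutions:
 h(b) = C1 + Integral(C2*airyai(-42^(2/3)*b/21) + C3*airybi(-42^(2/3)*b/21), b)


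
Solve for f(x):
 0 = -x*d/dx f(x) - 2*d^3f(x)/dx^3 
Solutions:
 f(x) = C1 + Integral(C2*airyai(-2^(2/3)*x/2) + C3*airybi(-2^(2/3)*x/2), x)


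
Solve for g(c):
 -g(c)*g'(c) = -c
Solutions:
 g(c) = -sqrt(C1 + c^2)
 g(c) = sqrt(C1 + c^2)


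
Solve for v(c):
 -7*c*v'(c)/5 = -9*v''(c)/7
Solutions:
 v(c) = C1 + C2*erfi(7*sqrt(10)*c/30)


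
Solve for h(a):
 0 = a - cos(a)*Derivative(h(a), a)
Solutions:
 h(a) = C1 + Integral(a/cos(a), a)


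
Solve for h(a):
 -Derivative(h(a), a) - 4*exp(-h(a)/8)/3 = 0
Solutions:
 h(a) = 8*log(C1 - a/6)


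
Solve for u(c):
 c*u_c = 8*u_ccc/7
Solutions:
 u(c) = C1 + Integral(C2*airyai(7^(1/3)*c/2) + C3*airybi(7^(1/3)*c/2), c)


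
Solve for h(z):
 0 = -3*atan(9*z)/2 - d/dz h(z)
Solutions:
 h(z) = C1 - 3*z*atan(9*z)/2 + log(81*z^2 + 1)/12


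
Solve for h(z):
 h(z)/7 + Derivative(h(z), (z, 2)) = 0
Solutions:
 h(z) = C1*sin(sqrt(7)*z/7) + C2*cos(sqrt(7)*z/7)


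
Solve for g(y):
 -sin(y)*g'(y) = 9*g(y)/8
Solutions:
 g(y) = C1*(cos(y) + 1)^(9/16)/(cos(y) - 1)^(9/16)


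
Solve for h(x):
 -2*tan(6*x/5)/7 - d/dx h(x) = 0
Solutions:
 h(x) = C1 + 5*log(cos(6*x/5))/21


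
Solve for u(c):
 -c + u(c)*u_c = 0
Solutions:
 u(c) = -sqrt(C1 + c^2)
 u(c) = sqrt(C1 + c^2)


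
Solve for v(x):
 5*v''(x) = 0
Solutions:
 v(x) = C1 + C2*x


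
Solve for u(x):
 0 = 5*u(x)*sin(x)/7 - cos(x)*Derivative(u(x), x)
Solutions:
 u(x) = C1/cos(x)^(5/7)


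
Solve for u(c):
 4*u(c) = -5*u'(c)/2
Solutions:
 u(c) = C1*exp(-8*c/5)


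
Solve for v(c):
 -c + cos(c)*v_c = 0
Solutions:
 v(c) = C1 + Integral(c/cos(c), c)


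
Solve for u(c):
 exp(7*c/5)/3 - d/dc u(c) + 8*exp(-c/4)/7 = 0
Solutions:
 u(c) = C1 + 5*exp(7*c/5)/21 - 32*exp(-c/4)/7


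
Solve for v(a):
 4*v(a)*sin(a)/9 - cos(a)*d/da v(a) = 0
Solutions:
 v(a) = C1/cos(a)^(4/9)


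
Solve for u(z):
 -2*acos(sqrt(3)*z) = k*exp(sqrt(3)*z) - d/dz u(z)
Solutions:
 u(z) = C1 + sqrt(3)*k*exp(sqrt(3)*z)/3 + 2*z*acos(sqrt(3)*z) - 2*sqrt(3)*sqrt(1 - 3*z^2)/3


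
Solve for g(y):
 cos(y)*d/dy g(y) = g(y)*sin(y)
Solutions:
 g(y) = C1/cos(y)


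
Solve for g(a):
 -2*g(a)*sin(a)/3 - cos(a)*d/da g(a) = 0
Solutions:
 g(a) = C1*cos(a)^(2/3)


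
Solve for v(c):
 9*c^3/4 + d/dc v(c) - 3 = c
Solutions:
 v(c) = C1 - 9*c^4/16 + c^2/2 + 3*c


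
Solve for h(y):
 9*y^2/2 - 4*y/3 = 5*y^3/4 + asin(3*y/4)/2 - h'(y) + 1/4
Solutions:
 h(y) = C1 + 5*y^4/16 - 3*y^3/2 + 2*y^2/3 + y*asin(3*y/4)/2 + y/4 + sqrt(16 - 9*y^2)/6


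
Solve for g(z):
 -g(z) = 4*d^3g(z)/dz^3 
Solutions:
 g(z) = C3*exp(-2^(1/3)*z/2) + (C1*sin(2^(1/3)*sqrt(3)*z/4) + C2*cos(2^(1/3)*sqrt(3)*z/4))*exp(2^(1/3)*z/4)


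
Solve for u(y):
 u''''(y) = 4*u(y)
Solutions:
 u(y) = C1*exp(-sqrt(2)*y) + C2*exp(sqrt(2)*y) + C3*sin(sqrt(2)*y) + C4*cos(sqrt(2)*y)


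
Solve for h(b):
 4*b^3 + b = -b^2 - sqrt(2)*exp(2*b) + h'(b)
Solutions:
 h(b) = C1 + b^4 + b^3/3 + b^2/2 + sqrt(2)*exp(2*b)/2


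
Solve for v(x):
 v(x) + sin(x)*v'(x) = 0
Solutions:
 v(x) = C1*sqrt(cos(x) + 1)/sqrt(cos(x) - 1)


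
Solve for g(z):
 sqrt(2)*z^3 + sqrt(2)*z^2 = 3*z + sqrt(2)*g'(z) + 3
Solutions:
 g(z) = C1 + z^4/4 + z^3/3 - 3*sqrt(2)*z^2/4 - 3*sqrt(2)*z/2


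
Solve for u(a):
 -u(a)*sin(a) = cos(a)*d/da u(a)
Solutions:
 u(a) = C1*cos(a)


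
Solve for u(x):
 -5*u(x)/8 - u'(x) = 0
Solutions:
 u(x) = C1*exp(-5*x/8)


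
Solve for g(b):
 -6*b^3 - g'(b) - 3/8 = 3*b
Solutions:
 g(b) = C1 - 3*b^4/2 - 3*b^2/2 - 3*b/8


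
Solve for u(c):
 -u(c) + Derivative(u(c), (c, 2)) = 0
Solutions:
 u(c) = C1*exp(-c) + C2*exp(c)


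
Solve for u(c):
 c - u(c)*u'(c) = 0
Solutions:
 u(c) = -sqrt(C1 + c^2)
 u(c) = sqrt(C1 + c^2)


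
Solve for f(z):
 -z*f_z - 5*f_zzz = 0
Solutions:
 f(z) = C1 + Integral(C2*airyai(-5^(2/3)*z/5) + C3*airybi(-5^(2/3)*z/5), z)


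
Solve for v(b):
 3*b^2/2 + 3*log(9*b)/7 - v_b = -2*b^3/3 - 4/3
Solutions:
 v(b) = C1 + b^4/6 + b^3/2 + 3*b*log(b)/7 + 19*b/21 + 6*b*log(3)/7


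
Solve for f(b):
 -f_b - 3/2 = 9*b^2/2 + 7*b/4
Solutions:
 f(b) = C1 - 3*b^3/2 - 7*b^2/8 - 3*b/2


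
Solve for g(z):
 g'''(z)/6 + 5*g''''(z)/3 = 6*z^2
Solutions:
 g(z) = C1 + C2*z + C3*z^2 + C4*exp(-z/10) + 3*z^5/5 - 30*z^4 + 1200*z^3


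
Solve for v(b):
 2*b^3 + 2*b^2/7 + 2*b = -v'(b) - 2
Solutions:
 v(b) = C1 - b^4/2 - 2*b^3/21 - b^2 - 2*b


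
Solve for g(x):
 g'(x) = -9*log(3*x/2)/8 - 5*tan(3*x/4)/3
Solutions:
 g(x) = C1 - 9*x*log(x)/8 - 9*x*log(3)/8 + 9*x*log(2)/8 + 9*x/8 + 20*log(cos(3*x/4))/9


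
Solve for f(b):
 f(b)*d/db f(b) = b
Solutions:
 f(b) = -sqrt(C1 + b^2)
 f(b) = sqrt(C1 + b^2)


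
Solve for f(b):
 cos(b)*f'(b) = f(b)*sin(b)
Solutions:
 f(b) = C1/cos(b)


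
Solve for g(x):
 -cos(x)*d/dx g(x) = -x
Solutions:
 g(x) = C1 + Integral(x/cos(x), x)


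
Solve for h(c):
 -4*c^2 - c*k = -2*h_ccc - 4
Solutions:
 h(c) = C1 + C2*c + C3*c^2 + c^5/30 + c^4*k/48 - c^3/3


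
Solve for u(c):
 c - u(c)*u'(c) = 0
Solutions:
 u(c) = -sqrt(C1 + c^2)
 u(c) = sqrt(C1 + c^2)


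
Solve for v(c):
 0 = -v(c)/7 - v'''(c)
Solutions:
 v(c) = C3*exp(-7^(2/3)*c/7) + (C1*sin(sqrt(3)*7^(2/3)*c/14) + C2*cos(sqrt(3)*7^(2/3)*c/14))*exp(7^(2/3)*c/14)


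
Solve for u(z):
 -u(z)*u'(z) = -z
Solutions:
 u(z) = -sqrt(C1 + z^2)
 u(z) = sqrt(C1 + z^2)


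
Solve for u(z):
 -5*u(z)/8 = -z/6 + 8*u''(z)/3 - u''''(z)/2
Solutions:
 u(z) = C1*exp(-sqrt(6)*z*sqrt(16 + sqrt(301))/6) + C2*exp(sqrt(6)*z*sqrt(16 + sqrt(301))/6) + C3*sin(sqrt(6)*z*sqrt(-16 + sqrt(301))/6) + C4*cos(sqrt(6)*z*sqrt(-16 + sqrt(301))/6) + 4*z/15


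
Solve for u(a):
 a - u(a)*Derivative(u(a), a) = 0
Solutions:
 u(a) = -sqrt(C1 + a^2)
 u(a) = sqrt(C1 + a^2)


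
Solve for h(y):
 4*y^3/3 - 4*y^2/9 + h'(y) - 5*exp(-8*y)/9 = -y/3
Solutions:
 h(y) = C1 - y^4/3 + 4*y^3/27 - y^2/6 - 5*exp(-8*y)/72


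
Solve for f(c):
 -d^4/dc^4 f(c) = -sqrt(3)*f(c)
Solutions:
 f(c) = C1*exp(-3^(1/8)*c) + C2*exp(3^(1/8)*c) + C3*sin(3^(1/8)*c) + C4*cos(3^(1/8)*c)


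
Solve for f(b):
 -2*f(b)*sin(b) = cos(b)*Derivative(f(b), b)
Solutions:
 f(b) = C1*cos(b)^2


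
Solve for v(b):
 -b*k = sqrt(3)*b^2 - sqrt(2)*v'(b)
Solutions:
 v(b) = C1 + sqrt(6)*b^3/6 + sqrt(2)*b^2*k/4


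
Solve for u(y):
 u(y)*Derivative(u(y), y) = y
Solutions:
 u(y) = -sqrt(C1 + y^2)
 u(y) = sqrt(C1 + y^2)


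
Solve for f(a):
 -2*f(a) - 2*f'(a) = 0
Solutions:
 f(a) = C1*exp(-a)


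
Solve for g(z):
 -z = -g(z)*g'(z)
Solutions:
 g(z) = -sqrt(C1 + z^2)
 g(z) = sqrt(C1 + z^2)


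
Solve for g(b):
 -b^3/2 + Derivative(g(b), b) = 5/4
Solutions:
 g(b) = C1 + b^4/8 + 5*b/4


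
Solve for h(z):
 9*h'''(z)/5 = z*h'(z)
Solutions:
 h(z) = C1 + Integral(C2*airyai(15^(1/3)*z/3) + C3*airybi(15^(1/3)*z/3), z)


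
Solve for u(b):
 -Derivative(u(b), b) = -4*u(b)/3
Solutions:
 u(b) = C1*exp(4*b/3)


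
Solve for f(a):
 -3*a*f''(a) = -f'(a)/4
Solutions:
 f(a) = C1 + C2*a^(13/12)


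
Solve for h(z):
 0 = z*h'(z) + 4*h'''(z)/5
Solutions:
 h(z) = C1 + Integral(C2*airyai(-10^(1/3)*z/2) + C3*airybi(-10^(1/3)*z/2), z)


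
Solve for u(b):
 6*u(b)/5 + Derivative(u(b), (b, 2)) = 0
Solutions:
 u(b) = C1*sin(sqrt(30)*b/5) + C2*cos(sqrt(30)*b/5)


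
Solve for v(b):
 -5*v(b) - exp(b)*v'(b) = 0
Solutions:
 v(b) = C1*exp(5*exp(-b))


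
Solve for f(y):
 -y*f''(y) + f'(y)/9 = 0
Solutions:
 f(y) = C1 + C2*y^(10/9)


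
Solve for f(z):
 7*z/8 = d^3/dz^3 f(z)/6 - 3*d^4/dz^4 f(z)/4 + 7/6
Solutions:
 f(z) = C1 + C2*z + C3*z^2 + C4*exp(2*z/9) + 7*z^4/32 + 133*z^3/48


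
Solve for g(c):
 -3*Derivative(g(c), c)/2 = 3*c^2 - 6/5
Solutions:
 g(c) = C1 - 2*c^3/3 + 4*c/5


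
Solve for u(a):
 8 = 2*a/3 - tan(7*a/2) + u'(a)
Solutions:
 u(a) = C1 - a^2/3 + 8*a - 2*log(cos(7*a/2))/7


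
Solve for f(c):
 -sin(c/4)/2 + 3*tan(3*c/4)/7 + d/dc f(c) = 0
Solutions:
 f(c) = C1 + 4*log(cos(3*c/4))/7 - 2*cos(c/4)


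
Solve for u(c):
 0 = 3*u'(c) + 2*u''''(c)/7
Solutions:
 u(c) = C1 + C4*exp(-2^(2/3)*21^(1/3)*c/2) + (C2*sin(2^(2/3)*3^(5/6)*7^(1/3)*c/4) + C3*cos(2^(2/3)*3^(5/6)*7^(1/3)*c/4))*exp(2^(2/3)*21^(1/3)*c/4)


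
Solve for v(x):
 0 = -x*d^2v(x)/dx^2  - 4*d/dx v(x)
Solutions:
 v(x) = C1 + C2/x^3


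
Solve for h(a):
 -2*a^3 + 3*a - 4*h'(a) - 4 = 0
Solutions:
 h(a) = C1 - a^4/8 + 3*a^2/8 - a


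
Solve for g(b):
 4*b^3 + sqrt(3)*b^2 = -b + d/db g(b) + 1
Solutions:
 g(b) = C1 + b^4 + sqrt(3)*b^3/3 + b^2/2 - b


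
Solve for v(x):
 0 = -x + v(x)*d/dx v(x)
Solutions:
 v(x) = -sqrt(C1 + x^2)
 v(x) = sqrt(C1 + x^2)


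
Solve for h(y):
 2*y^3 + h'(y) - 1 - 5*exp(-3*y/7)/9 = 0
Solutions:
 h(y) = C1 - y^4/2 + y - 35*exp(-3*y/7)/27


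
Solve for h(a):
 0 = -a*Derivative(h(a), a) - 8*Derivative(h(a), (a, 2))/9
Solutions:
 h(a) = C1 + C2*erf(3*a/4)


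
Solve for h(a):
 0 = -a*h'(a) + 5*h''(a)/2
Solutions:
 h(a) = C1 + C2*erfi(sqrt(5)*a/5)


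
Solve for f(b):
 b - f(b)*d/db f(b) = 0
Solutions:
 f(b) = -sqrt(C1 + b^2)
 f(b) = sqrt(C1 + b^2)


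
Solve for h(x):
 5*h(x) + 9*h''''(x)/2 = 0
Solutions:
 h(x) = (C1*sin(2^(3/4)*sqrt(3)*5^(1/4)*x/6) + C2*cos(2^(3/4)*sqrt(3)*5^(1/4)*x/6))*exp(-2^(3/4)*sqrt(3)*5^(1/4)*x/6) + (C3*sin(2^(3/4)*sqrt(3)*5^(1/4)*x/6) + C4*cos(2^(3/4)*sqrt(3)*5^(1/4)*x/6))*exp(2^(3/4)*sqrt(3)*5^(1/4)*x/6)


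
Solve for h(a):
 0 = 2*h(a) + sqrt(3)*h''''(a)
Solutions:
 h(a) = (C1*sin(2^(3/4)*3^(7/8)*a/6) + C2*cos(2^(3/4)*3^(7/8)*a/6))*exp(-2^(3/4)*3^(7/8)*a/6) + (C3*sin(2^(3/4)*3^(7/8)*a/6) + C4*cos(2^(3/4)*3^(7/8)*a/6))*exp(2^(3/4)*3^(7/8)*a/6)


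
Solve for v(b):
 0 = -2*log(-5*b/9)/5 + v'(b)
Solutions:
 v(b) = C1 + 2*b*log(-b)/5 + 2*b*(-2*log(3) - 1 + log(5))/5


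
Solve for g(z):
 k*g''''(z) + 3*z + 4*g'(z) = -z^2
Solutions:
 g(z) = C1 + C2*exp(2^(2/3)*z*(-1/k)^(1/3)) + C3*exp(2^(2/3)*z*(-1/k)^(1/3)*(-1 + sqrt(3)*I)/2) + C4*exp(-2^(2/3)*z*(-1/k)^(1/3)*(1 + sqrt(3)*I)/2) - z^3/12 - 3*z^2/8


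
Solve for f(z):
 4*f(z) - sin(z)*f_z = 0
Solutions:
 f(z) = C1*(cos(z)^2 - 2*cos(z) + 1)/(cos(z)^2 + 2*cos(z) + 1)


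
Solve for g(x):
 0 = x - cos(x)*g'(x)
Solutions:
 g(x) = C1 + Integral(x/cos(x), x)


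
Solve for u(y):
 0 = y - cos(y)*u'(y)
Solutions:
 u(y) = C1 + Integral(y/cos(y), y)


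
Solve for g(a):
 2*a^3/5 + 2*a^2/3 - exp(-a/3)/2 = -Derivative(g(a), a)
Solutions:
 g(a) = C1 - a^4/10 - 2*a^3/9 - 3*exp(-a/3)/2


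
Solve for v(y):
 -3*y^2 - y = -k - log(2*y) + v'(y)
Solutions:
 v(y) = C1 + k*y - y^3 - y^2/2 + y*log(y) - y + y*log(2)


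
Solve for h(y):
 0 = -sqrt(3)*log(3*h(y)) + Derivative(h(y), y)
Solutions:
 -sqrt(3)*Integral(1/(log(_y) + log(3)), (_y, h(y)))/3 = C1 - y


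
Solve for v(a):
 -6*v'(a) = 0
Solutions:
 v(a) = C1


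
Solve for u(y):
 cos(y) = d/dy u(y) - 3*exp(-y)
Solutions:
 u(y) = C1 + sin(y) - 3*exp(-y)


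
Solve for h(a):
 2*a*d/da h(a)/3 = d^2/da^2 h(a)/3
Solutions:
 h(a) = C1 + C2*erfi(a)


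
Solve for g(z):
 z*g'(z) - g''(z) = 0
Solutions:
 g(z) = C1 + C2*erfi(sqrt(2)*z/2)


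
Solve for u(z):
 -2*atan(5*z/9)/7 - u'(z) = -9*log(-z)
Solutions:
 u(z) = C1 + 9*z*log(-z) - 2*z*atan(5*z/9)/7 - 9*z + 9*log(25*z^2 + 81)/35


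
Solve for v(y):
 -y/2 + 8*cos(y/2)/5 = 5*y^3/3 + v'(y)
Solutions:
 v(y) = C1 - 5*y^4/12 - y^2/4 + 16*sin(y/2)/5


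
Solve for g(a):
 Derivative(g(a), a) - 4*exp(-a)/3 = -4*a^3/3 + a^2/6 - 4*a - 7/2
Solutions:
 g(a) = C1 - a^4/3 + a^3/18 - 2*a^2 - 7*a/2 - 4*exp(-a)/3


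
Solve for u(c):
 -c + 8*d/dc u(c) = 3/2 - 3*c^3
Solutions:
 u(c) = C1 - 3*c^4/32 + c^2/16 + 3*c/16


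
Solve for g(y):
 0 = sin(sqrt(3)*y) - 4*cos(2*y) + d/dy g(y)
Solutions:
 g(y) = C1 + 2*sin(2*y) + sqrt(3)*cos(sqrt(3)*y)/3


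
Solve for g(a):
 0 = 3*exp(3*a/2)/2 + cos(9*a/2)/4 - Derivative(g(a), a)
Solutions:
 g(a) = C1 + exp(3*a/2) + sin(9*a/2)/18


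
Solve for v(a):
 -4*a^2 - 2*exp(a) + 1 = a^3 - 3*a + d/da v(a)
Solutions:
 v(a) = C1 - a^4/4 - 4*a^3/3 + 3*a^2/2 + a - 2*exp(a)


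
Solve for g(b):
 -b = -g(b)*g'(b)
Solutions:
 g(b) = -sqrt(C1 + b^2)
 g(b) = sqrt(C1 + b^2)


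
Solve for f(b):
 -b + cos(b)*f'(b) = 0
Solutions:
 f(b) = C1 + Integral(b/cos(b), b)


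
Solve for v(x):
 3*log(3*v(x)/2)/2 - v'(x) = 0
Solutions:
 2*Integral(1/(-log(_y) - log(3) + log(2)), (_y, v(x)))/3 = C1 - x


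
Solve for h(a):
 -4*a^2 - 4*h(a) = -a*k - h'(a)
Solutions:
 h(a) = C1*exp(4*a) - a^2 + a*k/4 - a/2 + k/16 - 1/8


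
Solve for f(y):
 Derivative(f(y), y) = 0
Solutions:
 f(y) = C1


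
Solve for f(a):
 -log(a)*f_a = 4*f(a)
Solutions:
 f(a) = C1*exp(-4*li(a))


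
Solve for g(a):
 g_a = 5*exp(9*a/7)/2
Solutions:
 g(a) = C1 + 35*exp(9*a/7)/18


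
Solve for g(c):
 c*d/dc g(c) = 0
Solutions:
 g(c) = C1


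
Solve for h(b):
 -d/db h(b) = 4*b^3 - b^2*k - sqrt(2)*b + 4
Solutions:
 h(b) = C1 - b^4 + b^3*k/3 + sqrt(2)*b^2/2 - 4*b


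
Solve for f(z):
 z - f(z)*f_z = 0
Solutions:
 f(z) = -sqrt(C1 + z^2)
 f(z) = sqrt(C1 + z^2)


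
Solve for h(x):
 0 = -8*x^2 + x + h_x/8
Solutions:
 h(x) = C1 + 64*x^3/3 - 4*x^2


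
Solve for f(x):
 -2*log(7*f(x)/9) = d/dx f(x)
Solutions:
 -Integral(1/(-log(_y) - log(7) + 2*log(3)), (_y, f(x)))/2 = C1 - x


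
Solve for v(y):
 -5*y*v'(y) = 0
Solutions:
 v(y) = C1


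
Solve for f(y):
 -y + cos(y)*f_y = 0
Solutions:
 f(y) = C1 + Integral(y/cos(y), y)


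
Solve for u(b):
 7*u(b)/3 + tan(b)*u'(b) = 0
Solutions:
 u(b) = C1/sin(b)^(7/3)


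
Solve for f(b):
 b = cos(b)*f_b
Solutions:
 f(b) = C1 + Integral(b/cos(b), b)


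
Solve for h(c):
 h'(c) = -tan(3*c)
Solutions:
 h(c) = C1 + log(cos(3*c))/3


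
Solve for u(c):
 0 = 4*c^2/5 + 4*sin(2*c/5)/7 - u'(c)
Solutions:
 u(c) = C1 + 4*c^3/15 - 10*cos(2*c/5)/7


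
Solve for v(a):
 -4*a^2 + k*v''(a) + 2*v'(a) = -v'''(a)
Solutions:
 v(a) = C1 + C2*exp(a*(-k + sqrt(k^2 - 8))/2) + C3*exp(-a*(k + sqrt(k^2 - 8))/2) + 2*a^3/3 - a^2*k + a*k^2 - 2*a


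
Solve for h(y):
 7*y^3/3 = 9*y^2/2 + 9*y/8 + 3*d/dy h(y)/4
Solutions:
 h(y) = C1 + 7*y^4/9 - 2*y^3 - 3*y^2/4


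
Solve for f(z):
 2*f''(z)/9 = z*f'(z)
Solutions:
 f(z) = C1 + C2*erfi(3*z/2)


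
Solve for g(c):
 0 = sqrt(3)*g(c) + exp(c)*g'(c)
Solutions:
 g(c) = C1*exp(sqrt(3)*exp(-c))


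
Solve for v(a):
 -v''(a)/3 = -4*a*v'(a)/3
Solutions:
 v(a) = C1 + C2*erfi(sqrt(2)*a)


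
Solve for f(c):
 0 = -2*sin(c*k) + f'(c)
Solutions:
 f(c) = C1 - 2*cos(c*k)/k


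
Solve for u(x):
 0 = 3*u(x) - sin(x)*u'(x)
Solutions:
 u(x) = C1*(cos(x) - 1)^(3/2)/(cos(x) + 1)^(3/2)


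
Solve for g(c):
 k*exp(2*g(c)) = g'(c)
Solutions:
 g(c) = log(-sqrt(-1/(C1 + c*k))) - log(2)/2
 g(c) = log(-1/(C1 + c*k))/2 - log(2)/2


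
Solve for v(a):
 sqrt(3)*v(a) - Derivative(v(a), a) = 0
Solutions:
 v(a) = C1*exp(sqrt(3)*a)


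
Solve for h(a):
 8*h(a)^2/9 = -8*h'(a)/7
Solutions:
 h(a) = 9/(C1 + 7*a)


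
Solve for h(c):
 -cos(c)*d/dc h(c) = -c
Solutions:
 h(c) = C1 + Integral(c/cos(c), c)


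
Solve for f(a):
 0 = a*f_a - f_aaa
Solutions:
 f(a) = C1 + Integral(C2*airyai(a) + C3*airybi(a), a)


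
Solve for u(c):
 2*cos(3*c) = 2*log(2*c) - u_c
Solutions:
 u(c) = C1 + 2*c*log(c) - 2*c + 2*c*log(2) - 2*sin(3*c)/3


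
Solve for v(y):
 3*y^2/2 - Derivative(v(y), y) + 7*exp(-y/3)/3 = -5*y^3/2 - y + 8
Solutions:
 v(y) = C1 + 5*y^4/8 + y^3/2 + y^2/2 - 8*y - 7*exp(-y/3)


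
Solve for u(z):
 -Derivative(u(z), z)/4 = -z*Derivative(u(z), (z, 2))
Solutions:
 u(z) = C1 + C2*z^(5/4)


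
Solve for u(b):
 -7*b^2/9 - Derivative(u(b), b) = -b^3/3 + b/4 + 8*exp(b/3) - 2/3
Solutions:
 u(b) = C1 + b^4/12 - 7*b^3/27 - b^2/8 + 2*b/3 - 24*exp(b/3)


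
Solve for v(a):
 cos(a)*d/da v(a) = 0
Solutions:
 v(a) = C1


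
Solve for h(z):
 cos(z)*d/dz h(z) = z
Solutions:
 h(z) = C1 + Integral(z/cos(z), z)


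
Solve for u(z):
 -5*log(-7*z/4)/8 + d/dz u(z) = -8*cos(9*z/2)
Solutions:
 u(z) = C1 + 5*z*log(-z)/8 - 5*z*log(2)/4 - 5*z/8 + 5*z*log(7)/8 - 16*sin(9*z/2)/9


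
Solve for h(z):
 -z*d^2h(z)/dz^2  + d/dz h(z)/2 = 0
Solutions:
 h(z) = C1 + C2*z^(3/2)


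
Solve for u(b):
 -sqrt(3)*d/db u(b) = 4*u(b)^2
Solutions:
 u(b) = 3/(C1 + 4*sqrt(3)*b)


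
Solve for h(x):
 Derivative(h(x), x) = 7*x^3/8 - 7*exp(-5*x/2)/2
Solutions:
 h(x) = C1 + 7*x^4/32 + 7*exp(-5*x/2)/5


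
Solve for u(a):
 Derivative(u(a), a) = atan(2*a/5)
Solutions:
 u(a) = C1 + a*atan(2*a/5) - 5*log(4*a^2 + 25)/4


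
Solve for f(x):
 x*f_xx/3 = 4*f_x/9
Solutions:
 f(x) = C1 + C2*x^(7/3)


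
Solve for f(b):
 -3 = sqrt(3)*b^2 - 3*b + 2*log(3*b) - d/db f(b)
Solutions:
 f(b) = C1 + sqrt(3)*b^3/3 - 3*b^2/2 + 2*b*log(b) + b + b*log(9)


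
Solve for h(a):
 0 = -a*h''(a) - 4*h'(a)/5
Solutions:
 h(a) = C1 + C2*a^(1/5)


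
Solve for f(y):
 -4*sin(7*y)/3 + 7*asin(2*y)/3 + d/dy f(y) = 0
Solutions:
 f(y) = C1 - 7*y*asin(2*y)/3 - 7*sqrt(1 - 4*y^2)/6 - 4*cos(7*y)/21


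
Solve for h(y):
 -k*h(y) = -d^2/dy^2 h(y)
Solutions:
 h(y) = C1*exp(-sqrt(k)*y) + C2*exp(sqrt(k)*y)


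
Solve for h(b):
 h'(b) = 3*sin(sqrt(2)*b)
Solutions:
 h(b) = C1 - 3*sqrt(2)*cos(sqrt(2)*b)/2


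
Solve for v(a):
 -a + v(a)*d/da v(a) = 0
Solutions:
 v(a) = -sqrt(C1 + a^2)
 v(a) = sqrt(C1 + a^2)


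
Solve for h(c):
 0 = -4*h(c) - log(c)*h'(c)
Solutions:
 h(c) = C1*exp(-4*li(c))


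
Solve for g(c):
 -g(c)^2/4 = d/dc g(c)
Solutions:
 g(c) = 4/(C1 + c)


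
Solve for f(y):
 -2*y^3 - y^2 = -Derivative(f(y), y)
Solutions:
 f(y) = C1 + y^4/2 + y^3/3


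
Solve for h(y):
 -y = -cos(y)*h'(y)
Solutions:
 h(y) = C1 + Integral(y/cos(y), y)


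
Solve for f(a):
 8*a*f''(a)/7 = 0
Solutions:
 f(a) = C1 + C2*a


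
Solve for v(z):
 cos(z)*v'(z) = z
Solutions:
 v(z) = C1 + Integral(z/cos(z), z)


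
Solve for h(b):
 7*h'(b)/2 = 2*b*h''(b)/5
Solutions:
 h(b) = C1 + C2*b^(39/4)


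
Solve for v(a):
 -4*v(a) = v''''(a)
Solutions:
 v(a) = (C1*sin(a) + C2*cos(a))*exp(-a) + (C3*sin(a) + C4*cos(a))*exp(a)


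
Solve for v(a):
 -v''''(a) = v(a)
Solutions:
 v(a) = (C1*sin(sqrt(2)*a/2) + C2*cos(sqrt(2)*a/2))*exp(-sqrt(2)*a/2) + (C3*sin(sqrt(2)*a/2) + C4*cos(sqrt(2)*a/2))*exp(sqrt(2)*a/2)


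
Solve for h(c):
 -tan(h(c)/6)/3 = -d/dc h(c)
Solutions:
 h(c) = -6*asin(C1*exp(c/18)) + 6*pi
 h(c) = 6*asin(C1*exp(c/18))


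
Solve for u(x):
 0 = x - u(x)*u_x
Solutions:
 u(x) = -sqrt(C1 + x^2)
 u(x) = sqrt(C1 + x^2)


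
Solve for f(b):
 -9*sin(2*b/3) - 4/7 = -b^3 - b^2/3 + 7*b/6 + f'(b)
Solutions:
 f(b) = C1 + b^4/4 + b^3/9 - 7*b^2/12 - 4*b/7 + 27*cos(2*b/3)/2


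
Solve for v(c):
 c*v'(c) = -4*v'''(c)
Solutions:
 v(c) = C1 + Integral(C2*airyai(-2^(1/3)*c/2) + C3*airybi(-2^(1/3)*c/2), c)


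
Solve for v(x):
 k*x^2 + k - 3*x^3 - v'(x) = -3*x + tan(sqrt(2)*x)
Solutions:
 v(x) = C1 + k*x^3/3 + k*x - 3*x^4/4 + 3*x^2/2 + sqrt(2)*log(cos(sqrt(2)*x))/2


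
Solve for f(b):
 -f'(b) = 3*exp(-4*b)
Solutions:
 f(b) = C1 + 3*exp(-4*b)/4


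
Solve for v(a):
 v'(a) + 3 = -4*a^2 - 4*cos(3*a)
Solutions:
 v(a) = C1 - 4*a^3/3 - 3*a - 4*sin(3*a)/3


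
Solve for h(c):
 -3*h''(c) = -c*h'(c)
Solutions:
 h(c) = C1 + C2*erfi(sqrt(6)*c/6)
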